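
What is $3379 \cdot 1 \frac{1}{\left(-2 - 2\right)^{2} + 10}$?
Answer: $\frac{3379}{26} \approx 129.96$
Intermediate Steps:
$3379 \cdot 1 \frac{1}{\left(-2 - 2\right)^{2} + 10} = 3379 \cdot 1 \frac{1}{\left(-4\right)^{2} + 10} = 3379 \cdot 1 \frac{1}{16 + 10} = 3379 \cdot 1 \cdot \frac{1}{26} = 3379 \cdot \frac{1}{26} = \frac{3379}{26}$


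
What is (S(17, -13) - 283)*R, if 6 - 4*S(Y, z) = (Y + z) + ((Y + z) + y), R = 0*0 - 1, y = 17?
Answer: 1151/4 ≈ 287.75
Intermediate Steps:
R = -1 (R = 0 - 1 = -1)
S(Y, z) = -11/4 - Y/2 - z/2 (S(Y, z) = 3/2 - ((Y + z) + ((Y + z) + 17))/4 = 3/2 - ((Y + z) + (17 + Y + z))/4 = 3/2 - (17 + 2*Y + 2*z)/4 = 3/2 + (-17/4 - Y/2 - z/2) = -11/4 - Y/2 - z/2)
(S(17, -13) - 283)*R = ((-11/4 - ½*17 - ½*(-13)) - 283)*(-1) = ((-11/4 - 17/2 + 13/2) - 283)*(-1) = (-19/4 - 283)*(-1) = -1151/4*(-1) = 1151/4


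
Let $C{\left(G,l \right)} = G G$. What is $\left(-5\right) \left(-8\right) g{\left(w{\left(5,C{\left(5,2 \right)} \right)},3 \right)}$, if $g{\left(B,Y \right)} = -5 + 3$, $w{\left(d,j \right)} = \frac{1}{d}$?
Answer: $-80$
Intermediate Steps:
$C{\left(G,l \right)} = G^{2}$
$g{\left(B,Y \right)} = -2$
$\left(-5\right) \left(-8\right) g{\left(w{\left(5,C{\left(5,2 \right)} \right)},3 \right)} = \left(-5\right) \left(-8\right) \left(-2\right) = 40 \left(-2\right) = -80$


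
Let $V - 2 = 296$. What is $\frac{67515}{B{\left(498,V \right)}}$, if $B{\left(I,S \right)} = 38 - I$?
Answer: $- \frac{13503}{92} \approx -146.77$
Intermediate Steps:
$V = 298$ ($V = 2 + 296 = 298$)
$\frac{67515}{B{\left(498,V \right)}} = \frac{67515}{38 - 498} = \frac{67515}{-460} = 67515 \left(- \frac{1}{460}\right) = - \frac{13503}{92}$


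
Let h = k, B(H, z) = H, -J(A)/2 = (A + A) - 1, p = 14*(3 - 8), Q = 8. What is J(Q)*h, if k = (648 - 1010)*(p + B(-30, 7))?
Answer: -1086000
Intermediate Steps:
p = -70 (p = 14*(-5) = -70)
J(A) = 2 - 4*A (J(A) = -2*((A + A) - 1) = -2*(2*A - 1) = -2*(-1 + 2*A) = 2 - 4*A)
k = 36200 (k = (648 - 1010)*(-70 - 30) = -362*(-100) = 36200)
h = 36200
J(Q)*h = (2 - 4*8)*36200 = (2 - 32)*36200 = -30*36200 = -1086000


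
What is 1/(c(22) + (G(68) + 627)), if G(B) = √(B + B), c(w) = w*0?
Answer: 627/392993 - 2*√34/392993 ≈ 0.0015658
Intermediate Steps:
c(w) = 0
G(B) = √2*√B (G(B) = √(2*B) = √2*√B)
1/(c(22) + (G(68) + 627)) = 1/(0 + (√2*√68 + 627)) = 1/(0 + (√2*(2*√17) + 627)) = 1/(0 + (2*√34 + 627)) = 1/(0 + (627 + 2*√34)) = 1/(627 + 2*√34)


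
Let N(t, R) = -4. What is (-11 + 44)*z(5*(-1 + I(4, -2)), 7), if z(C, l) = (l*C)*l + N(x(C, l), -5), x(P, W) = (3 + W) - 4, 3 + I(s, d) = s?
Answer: -132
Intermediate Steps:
I(s, d) = -3 + s
x(P, W) = -1 + W
z(C, l) = -4 + C*l² (z(C, l) = (l*C)*l - 4 = (C*l)*l - 4 = C*l² - 4 = -4 + C*l²)
(-11 + 44)*z(5*(-1 + I(4, -2)), 7) = (-11 + 44)*(-4 + (5*(-1 + (-3 + 4)))*7²) = 33*(-4 + (5*(-1 + 1))*49) = 33*(-4 + (5*0)*49) = 33*(-4 + 0*49) = 33*(-4 + 0) = 33*(-4) = -132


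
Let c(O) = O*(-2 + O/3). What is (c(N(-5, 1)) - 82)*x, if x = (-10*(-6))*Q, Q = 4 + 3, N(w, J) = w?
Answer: -26740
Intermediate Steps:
Q = 7
c(O) = O*(-2 + O/3) (c(O) = O*(-2 + O*(1/3)) = O*(-2 + O/3))
x = 420 (x = -10*(-6)*7 = 60*7 = 420)
(c(N(-5, 1)) - 82)*x = ((1/3)*(-5)*(-6 - 5) - 82)*420 = ((1/3)*(-5)*(-11) - 82)*420 = (55/3 - 82)*420 = -191/3*420 = -26740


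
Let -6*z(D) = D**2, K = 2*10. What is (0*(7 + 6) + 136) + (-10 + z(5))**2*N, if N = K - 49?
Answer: -204629/36 ≈ -5684.1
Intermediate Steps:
K = 20
z(D) = -D**2/6
N = -29 (N = 20 - 49 = -29)
(0*(7 + 6) + 136) + (-10 + z(5))**2*N = (0*(7 + 6) + 136) + (-10 - 1/6*5**2)**2*(-29) = (0*13 + 136) + (-10 - 1/6*25)**2*(-29) = (0 + 136) + (-10 - 25/6)**2*(-29) = 136 + (-85/6)**2*(-29) = 136 + (7225/36)*(-29) = 136 - 209525/36 = -204629/36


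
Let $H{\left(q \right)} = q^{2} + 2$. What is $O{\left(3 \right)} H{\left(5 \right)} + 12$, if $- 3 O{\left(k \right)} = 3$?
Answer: $-15$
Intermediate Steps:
$O{\left(k \right)} = -1$ ($O{\left(k \right)} = \left(- \frac{1}{3}\right) 3 = -1$)
$H{\left(q \right)} = 2 + q^{2}$
$O{\left(3 \right)} H{\left(5 \right)} + 12 = - (2 + 5^{2}) + 12 = - (2 + 25) + 12 = \left(-1\right) 27 + 12 = -27 + 12 = -15$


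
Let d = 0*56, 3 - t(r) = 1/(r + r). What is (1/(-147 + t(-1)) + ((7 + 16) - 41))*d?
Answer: 0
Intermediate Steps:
t(r) = 3 - 1/(2*r) (t(r) = 3 - 1/(r + r) = 3 - 1/(2*r))
d = 0
(1/(-147 + t(-1)) + ((7 + 16) - 41))*d = (1/(-147 + (3 - ½/(-1))) + ((7 + 16) - 41))*0 = (1/(-147 + (3 - ½*(-1))) + (23 - 41))*0 = (1/(-147 + (3 + ½)) - 18)*0 = (1/(-147 + 7/2) - 18)*0 = (1/(-287/2) - 18)*0 = (-2/287 - 18)*0 = -5168/287*0 = 0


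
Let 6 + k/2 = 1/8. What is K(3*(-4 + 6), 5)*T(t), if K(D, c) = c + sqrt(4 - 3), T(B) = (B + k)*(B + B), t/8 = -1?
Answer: 1896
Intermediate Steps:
k = -47/4 (k = -12 + 2/8 = -12 + 2*(1/8) = -12 + 1/4 = -47/4 ≈ -11.750)
t = -8 (t = 8*(-1) = -8)
T(B) = 2*B*(-47/4 + B) (T(B) = (B - 47/4)*(B + B) = (-47/4 + B)*(2*B) = 2*B*(-47/4 + B))
K(D, c) = 1 + c (K(D, c) = c + sqrt(1) = c + 1 = 1 + c)
K(3*(-4 + 6), 5)*T(t) = (1 + 5)*((1/2)*(-8)*(-47 + 4*(-8))) = 6*((1/2)*(-8)*(-47 - 32)) = 6*((1/2)*(-8)*(-79)) = 6*316 = 1896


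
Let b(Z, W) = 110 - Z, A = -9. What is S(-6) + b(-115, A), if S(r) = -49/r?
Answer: 1399/6 ≈ 233.17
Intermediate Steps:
S(-6) + b(-115, A) = -49/(-6) + (110 - 1*(-115)) = -49*(-⅙) + (110 + 115) = 49/6 + 225 = 1399/6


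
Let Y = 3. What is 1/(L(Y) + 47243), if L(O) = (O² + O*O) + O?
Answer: 1/47264 ≈ 2.1158e-5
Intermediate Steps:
L(O) = O + 2*O² (L(O) = (O² + O²) + O = 2*O² + O = O + 2*O²)
1/(L(Y) + 47243) = 1/(3*(1 + 2*3) + 47243) = 1/(3*(1 + 6) + 47243) = 1/(3*7 + 47243) = 1/(21 + 47243) = 1/47264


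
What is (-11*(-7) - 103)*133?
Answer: -3458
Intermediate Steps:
(-11*(-7) - 103)*133 = (77 - 103)*133 = -26*133 = -3458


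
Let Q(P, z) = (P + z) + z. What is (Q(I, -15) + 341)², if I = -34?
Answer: 76729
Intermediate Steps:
Q(P, z) = P + 2*z
(Q(I, -15) + 341)² = ((-34 + 2*(-15)) + 341)² = ((-34 - 30) + 341)² = (-64 + 341)² = 277² = 76729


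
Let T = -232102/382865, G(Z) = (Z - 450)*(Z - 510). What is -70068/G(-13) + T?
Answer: -83029852018/92710376885 ≈ -0.89558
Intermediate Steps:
G(Z) = (-510 + Z)*(-450 + Z) (G(Z) = (-450 + Z)*(-510 + Z) = (-510 + Z)*(-450 + Z))
T = -232102/382865 (T = -232102*1/382865 = -232102/382865 ≈ -0.60622)
-70068/G(-13) + T = -70068/(229500 + (-13)² - 960*(-13)) - 232102/382865 = -70068/(229500 + 169 + 12480) - 232102/382865 = -70068/242149 - 232102/382865 = -83029852018/92710376885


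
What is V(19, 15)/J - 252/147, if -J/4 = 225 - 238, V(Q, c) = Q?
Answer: -491/364 ≈ -1.3489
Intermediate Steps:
J = 52 (J = -4*(225 - 238) = -4*(-13) = 52)
V(19, 15)/J - 252/147 = 19/52 - 252/147 = 19*(1/52) - 252*1/147 = 19/52 - 12/7 = -491/364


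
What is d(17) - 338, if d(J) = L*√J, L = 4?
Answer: -338 + 4*√17 ≈ -321.51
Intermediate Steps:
d(J) = 4*√J
d(17) - 338 = 4*√17 - 338 = -338 + 4*√17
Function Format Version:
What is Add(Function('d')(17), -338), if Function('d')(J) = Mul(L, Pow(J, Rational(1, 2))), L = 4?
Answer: Add(-338, Mul(4, Pow(17, Rational(1, 2)))) ≈ -321.51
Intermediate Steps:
Function('d')(J) = Mul(4, Pow(J, Rational(1, 2)))
Add(Function('d')(17), -338) = Add(Mul(4, Pow(17, Rational(1, 2))), -338) = Add(-338, Mul(4, Pow(17, Rational(1, 2))))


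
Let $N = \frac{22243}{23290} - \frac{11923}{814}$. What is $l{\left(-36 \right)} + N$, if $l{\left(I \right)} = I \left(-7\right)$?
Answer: $\frac{1129462563}{4739515} \approx 238.31$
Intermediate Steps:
$l{\left(I \right)} = - 7 I$
$N = - \frac{64895217}{4739515}$ ($N = 22243 \cdot \frac{1}{23290} - \frac{11923}{814} = \frac{22243}{23290} - \frac{11923}{814} = - \frac{64895217}{4739515} \approx -13.692$)
$l{\left(-36 \right)} + N = \left(-7\right) \left(-36\right) - \frac{64895217}{4739515} = 252 - \frac{64895217}{4739515} = \frac{1129462563}{4739515}$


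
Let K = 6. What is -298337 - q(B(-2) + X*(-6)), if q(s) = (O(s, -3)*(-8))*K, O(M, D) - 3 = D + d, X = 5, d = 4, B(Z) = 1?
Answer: -298145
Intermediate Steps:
O(M, D) = 7 + D (O(M, D) = 3 + (D + 4) = 3 + (4 + D) = 7 + D)
q(s) = -192 (q(s) = ((7 - 3)*(-8))*6 = (4*(-8))*6 = -32*6 = -192)
-298337 - q(B(-2) + X*(-6)) = -298337 - 1*(-192) = -298337 + 192 = -298145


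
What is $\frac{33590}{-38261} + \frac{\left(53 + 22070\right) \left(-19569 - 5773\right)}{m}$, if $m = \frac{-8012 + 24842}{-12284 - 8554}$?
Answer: $\frac{74498238726262948}{107322105} \approx 6.9416 \cdot 10^{8}$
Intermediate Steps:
$m = - \frac{2805}{3473}$ ($m = \frac{16830}{-20838} = 16830 \left(- \frac{1}{20838}\right) = - \frac{2805}{3473} \approx -0.80766$)
$\frac{33590}{-38261} + \frac{\left(53 + 22070\right) \left(-19569 - 5773\right)}{m} = \frac{33590}{-38261} + \frac{\left(53 + 22070\right) \left(-19569 - 5773\right)}{- \frac{2805}{3473}} = 33590 \left(- \frac{1}{38261}\right) + 22123 \left(-25342\right) \left(- \frac{3473}{2805}\right) = - \frac{33590}{38261} - - \frac{1947106422218}{2805} = - \frac{33590}{38261} + \frac{1947106422218}{2805} = \frac{74498238726262948}{107322105}$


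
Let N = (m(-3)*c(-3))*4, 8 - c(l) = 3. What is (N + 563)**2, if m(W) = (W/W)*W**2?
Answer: 552049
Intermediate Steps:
c(l) = 5 (c(l) = 8 - 1*3 = 8 - 3 = 5)
m(W) = W**2 (m(W) = 1*W**2 = W**2)
N = 180 (N = ((-3)**2*5)*4 = (9*5)*4 = 45*4 = 180)
(N + 563)**2 = (180 + 563)**2 = 743**2 = 552049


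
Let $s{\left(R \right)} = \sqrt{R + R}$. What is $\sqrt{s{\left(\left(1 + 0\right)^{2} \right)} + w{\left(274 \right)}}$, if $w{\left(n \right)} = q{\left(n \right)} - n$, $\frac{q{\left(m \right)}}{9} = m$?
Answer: $\sqrt{2192 + \sqrt{2}} \approx 46.834$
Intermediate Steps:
$q{\left(m \right)} = 9 m$
$w{\left(n \right)} = 8 n$ ($w{\left(n \right)} = 9 n - n = 8 n$)
$s{\left(R \right)} = \sqrt{2} \sqrt{R}$ ($s{\left(R \right)} = \sqrt{2 R} = \sqrt{2} \sqrt{R}$)
$\sqrt{s{\left(\left(1 + 0\right)^{2} \right)} + w{\left(274 \right)}} = \sqrt{\sqrt{2} \sqrt{\left(1 + 0\right)^{2}} + 8 \cdot 274} = \sqrt{\sqrt{2} \sqrt{1^{2}} + 2192} = \sqrt{\sqrt{2} \sqrt{1} + 2192} = \sqrt{\sqrt{2} \cdot 1 + 2192} = \sqrt{\sqrt{2} + 2192} = \sqrt{2192 + \sqrt{2}}$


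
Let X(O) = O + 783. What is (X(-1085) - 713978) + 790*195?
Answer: -560230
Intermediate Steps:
X(O) = 783 + O
(X(-1085) - 713978) + 790*195 = ((783 - 1085) - 713978) + 790*195 = (-302 - 713978) + 154050 = -714280 + 154050 = -560230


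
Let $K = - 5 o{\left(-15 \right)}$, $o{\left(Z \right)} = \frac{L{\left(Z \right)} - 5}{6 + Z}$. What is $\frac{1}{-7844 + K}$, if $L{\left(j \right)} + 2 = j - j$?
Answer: $- \frac{9}{70631} \approx -0.00012742$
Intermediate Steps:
$L{\left(j \right)} = -2$ ($L{\left(j \right)} = -2 + \left(j - j\right) = -2 + 0 = -2$)
$o{\left(Z \right)} = - \frac{7}{6 + Z}$ ($o{\left(Z \right)} = \frac{-2 - 5}{6 + Z} = - \frac{7}{6 + Z}$)
$K = - \frac{35}{9}$ ($K = - 5 \left(- \frac{7}{6 - 15}\right) = - 5 \left(- \frac{7}{-9}\right) = - 5 \left(\left(-7\right) \left(- \frac{1}{9}\right)\right) = \left(-5\right) \frac{7}{9} = - \frac{35}{9} \approx -3.8889$)
$\frac{1}{-7844 + K} = \frac{1}{-7844 - \frac{35}{9}} = \frac{1}{- \frac{70631}{9}} = - \frac{9}{70631}$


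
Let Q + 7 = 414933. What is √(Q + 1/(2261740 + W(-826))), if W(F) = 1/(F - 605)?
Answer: √4346455866768041120302355/3236549939 ≈ 644.15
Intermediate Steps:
W(F) = 1/(-605 + F)
Q = 414926 (Q = -7 + 414933 = 414926)
√(Q + 1/(2261740 + W(-826))) = √(414926 + 1/(2261740 + 1/(-605 - 826))) = √(414926 + 1/(2261740 + 1/(-1431))) = √(414926 + 1/(2261740 - 1/1431)) = √(414926 + 1/(3236549939/1431)) = √(414926 + 1431/3236549939) = √(1342928719990945/3236549939) = √4346455866768041120302355/3236549939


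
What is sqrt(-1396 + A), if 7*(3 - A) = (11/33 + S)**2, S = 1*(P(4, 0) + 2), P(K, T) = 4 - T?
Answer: 2*I*sqrt(154210)/21 ≈ 37.4*I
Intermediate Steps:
S = 6 (S = 1*((4 - 1*0) + 2) = 1*((4 + 0) + 2) = 1*(4 + 2) = 1*6 = 6)
A = -172/63 (A = 3 - (11/33 + 6)**2/7 = 3 - (11*(1/33) + 6)**2/7 = 3 - (1/3 + 6)**2/7 = 3 - (19/3)**2/7 = 3 - 1/7*361/9 = 3 - 361/63 = -172/63 ≈ -2.7302)
sqrt(-1396 + A) = sqrt(-1396 - 172/63) = sqrt(-88120/63) = 2*I*sqrt(154210)/21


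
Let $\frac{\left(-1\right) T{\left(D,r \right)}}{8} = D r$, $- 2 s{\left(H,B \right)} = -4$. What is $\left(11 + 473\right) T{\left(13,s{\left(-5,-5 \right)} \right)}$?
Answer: $-100672$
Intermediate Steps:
$s{\left(H,B \right)} = 2$ ($s{\left(H,B \right)} = \left(- \frac{1}{2}\right) \left(-4\right) = 2$)
$T{\left(D,r \right)} = - 8 D r$
$\left(11 + 473\right) T{\left(13,s{\left(-5,-5 \right)} \right)} = \left(11 + 473\right) \left(\left(-8\right) 13 \cdot 2\right) = 484 \left(-208\right) = -100672$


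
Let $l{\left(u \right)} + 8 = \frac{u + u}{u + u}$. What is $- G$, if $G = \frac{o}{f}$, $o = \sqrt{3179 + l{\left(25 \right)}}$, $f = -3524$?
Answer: $\frac{\sqrt{793}}{1762} \approx 0.015982$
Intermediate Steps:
$l{\left(u \right)} = -7$ ($l{\left(u \right)} = -8 + \frac{u + u}{u + u} = -8 + \frac{2 u}{2 u} = -8 + 2 u \frac{1}{2 u} = -8 + 1 = -7$)
$o = 2 \sqrt{793}$ ($o = \sqrt{3179 - 7} = \sqrt{3172} = 2 \sqrt{793} \approx 56.32$)
$G = - \frac{\sqrt{793}}{1762}$ ($G = \frac{2 \sqrt{793}}{-3524} = 2 \sqrt{793} \left(- \frac{1}{3524}\right) = - \frac{\sqrt{793}}{1762} \approx -0.015982$)
$- G = - \frac{\left(-1\right) \sqrt{793}}{1762} = \frac{\sqrt{793}}{1762}$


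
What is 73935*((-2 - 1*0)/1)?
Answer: -147870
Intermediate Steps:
73935*((-2 - 1*0)/1) = 73935*(1*(-2 + 0)) = 73935*(1*(-2)) = 73935*(-2) = -147870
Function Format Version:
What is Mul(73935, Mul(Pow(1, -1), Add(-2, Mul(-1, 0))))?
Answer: -147870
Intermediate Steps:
Mul(73935, Mul(Pow(1, -1), Add(-2, Mul(-1, 0)))) = Mul(73935, Mul(1, Add(-2, 0))) = Mul(73935, Mul(1, -2)) = Mul(73935, -2) = -147870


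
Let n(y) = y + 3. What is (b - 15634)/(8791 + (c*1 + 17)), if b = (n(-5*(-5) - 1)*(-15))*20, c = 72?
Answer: -11867/4440 ≈ -2.6727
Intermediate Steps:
n(y) = 3 + y
b = -8100 (b = ((3 + (-5*(-5) - 1))*(-15))*20 = ((3 + (25 - 1))*(-15))*20 = ((3 + 24)*(-15))*20 = (27*(-15))*20 = -405*20 = -8100)
(b - 15634)/(8791 + (c*1 + 17)) = (-8100 - 15634)/(8791 + (72*1 + 17)) = -23734/(8791 + (72 + 17)) = -23734/(8791 + 89) = -23734/8880 = -23734*1/8880 = -11867/4440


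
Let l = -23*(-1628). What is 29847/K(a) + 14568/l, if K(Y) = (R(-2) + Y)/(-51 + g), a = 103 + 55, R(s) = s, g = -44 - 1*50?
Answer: -13504036021/486772 ≈ -27742.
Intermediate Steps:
g = -94 (g = -44 - 50 = -94)
a = 158
l = 37444
K(Y) = 2/145 - Y/145 (K(Y) = (-2 + Y)/(-51 - 94) = (-2 + Y)/(-145) = (-2 + Y)*(-1/145) = 2/145 - Y/145)
29847/K(a) + 14568/l = 29847/(2/145 - 1/145*158) + 14568/37444 = 29847/(2/145 - 158/145) + 14568*(1/37444) = 29847/(-156/145) + 3642/9361 = 29847*(-145/156) + 3642/9361 = -1442605/52 + 3642/9361 = -13504036021/486772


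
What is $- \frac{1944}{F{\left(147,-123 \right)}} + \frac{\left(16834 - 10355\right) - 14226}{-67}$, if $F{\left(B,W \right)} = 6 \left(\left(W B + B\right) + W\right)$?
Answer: $\frac{46636429}{403273} \approx 115.64$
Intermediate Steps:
$F{\left(B,W \right)} = 6 B + 6 W + 6 B W$ ($F{\left(B,W \right)} = 6 \left(\left(B W + B\right) + W\right) = 6 \left(\left(B + B W\right) + W\right) = 6 \left(B + W + B W\right) = 6 B + 6 W + 6 B W$)
$- \frac{1944}{F{\left(147,-123 \right)}} + \frac{\left(16834 - 10355\right) - 14226}{-67} = - \frac{1944}{6 \cdot 147 + 6 \left(-123\right) + 6 \cdot 147 \left(-123\right)} + \frac{\left(16834 - 10355\right) - 14226}{-67} = - \frac{1944}{882 - 738 - 108486} + \left(6479 - 14226\right) \left(- \frac{1}{67}\right) = - \frac{1944}{-108342} - - \frac{7747}{67} = \left(-1944\right) \left(- \frac{1}{108342}\right) + \frac{7747}{67} = \frac{108}{6019} + \frac{7747}{67} = \frac{46636429}{403273}$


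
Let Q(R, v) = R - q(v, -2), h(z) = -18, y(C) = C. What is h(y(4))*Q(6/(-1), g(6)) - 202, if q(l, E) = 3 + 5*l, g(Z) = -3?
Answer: -310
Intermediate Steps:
Q(R, v) = -3 + R - 5*v (Q(R, v) = R - (3 + 5*v) = R + (-3 - 5*v) = -3 + R - 5*v)
h(y(4))*Q(6/(-1), g(6)) - 202 = -18*(-3 + 6/(-1) - 5*(-3)) - 202 = -18*(-3 + 6*(-1) + 15) - 202 = -18*(-3 - 6 + 15) - 202 = -18*6 - 202 = -108 - 202 = -310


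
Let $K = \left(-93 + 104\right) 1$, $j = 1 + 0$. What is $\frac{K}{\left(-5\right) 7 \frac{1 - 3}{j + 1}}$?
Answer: $\frac{11}{35} \approx 0.31429$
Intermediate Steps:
$j = 1$
$K = 11$ ($K = 11 \cdot 1 = 11$)
$\frac{K}{\left(-5\right) 7 \frac{1 - 3}{j + 1}} = \frac{11}{\left(-5\right) 7 \frac{1 - 3}{1 + 1}} = \frac{11}{\left(-35\right) \left(- \frac{2}{2}\right)} = \frac{11}{\left(-35\right) \left(\left(-2\right) \frac{1}{2}\right)} = \frac{11}{\left(-35\right) \left(-1\right)} = \frac{11}{35}$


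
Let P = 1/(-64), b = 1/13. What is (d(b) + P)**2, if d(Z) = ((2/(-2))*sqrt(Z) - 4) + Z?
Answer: 10791977/692224 + 3277*sqrt(13)/5408 ≈ 17.775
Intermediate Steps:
b = 1/13 ≈ 0.076923
d(Z) = -4 + Z - sqrt(Z) (d(Z) = ((2*(-1/2))*sqrt(Z) - 4) + Z = (-sqrt(Z) - 4) + Z = (-4 - sqrt(Z)) + Z = -4 + Z - sqrt(Z))
P = -1/64 ≈ -0.015625
(d(b) + P)**2 = ((-4 + 1/13 - sqrt(1/13)) - 1/64)**2 = ((-4 + 1/13 - sqrt(13)/13) - 1/64)**2 = ((-51/13 - sqrt(13)/13) - 1/64)**2 = (-3277/832 - sqrt(13)/13)**2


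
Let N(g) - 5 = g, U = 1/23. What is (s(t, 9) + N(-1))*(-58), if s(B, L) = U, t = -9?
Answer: -5394/23 ≈ -234.52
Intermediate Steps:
U = 1/23 ≈ 0.043478
N(g) = 5 + g
s(B, L) = 1/23
(s(t, 9) + N(-1))*(-58) = (1/23 + (5 - 1))*(-58) = (1/23 + 4)*(-58) = (93/23)*(-58) = -5394/23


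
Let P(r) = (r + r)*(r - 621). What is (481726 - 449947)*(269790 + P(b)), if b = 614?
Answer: 8300484126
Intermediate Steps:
P(r) = 2*r*(-621 + r) (P(r) = (2*r)*(-621 + r) = 2*r*(-621 + r))
(481726 - 449947)*(269790 + P(b)) = (481726 - 449947)*(269790 + 2*614*(-621 + 614)) = 31779*(269790 + 2*614*(-7)) = 31779*(269790 - 8596) = 31779*261194 = 8300484126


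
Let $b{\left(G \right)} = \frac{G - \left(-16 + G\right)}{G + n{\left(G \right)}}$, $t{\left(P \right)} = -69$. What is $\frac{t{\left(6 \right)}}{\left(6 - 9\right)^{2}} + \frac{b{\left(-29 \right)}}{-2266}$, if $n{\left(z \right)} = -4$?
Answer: $- \frac{95547}{12463} \approx -7.6665$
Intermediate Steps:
$b{\left(G \right)} = \frac{16}{-4 + G}$ ($b{\left(G \right)} = \frac{G - \left(-16 + G\right)}{G - 4} = \frac{16}{-4 + G}$)
$\frac{t{\left(6 \right)}}{\left(6 - 9\right)^{2}} + \frac{b{\left(-29 \right)}}{-2266} = - \frac{69}{\left(6 - 9\right)^{2}} + \frac{16 \frac{1}{-4 - 29}}{-2266} = - \frac{69}{\left(-3\right)^{2}} + \frac{16}{-33} \left(- \frac{1}{2266}\right) = - \frac{69}{9} + 16 \left(- \frac{1}{33}\right) \left(- \frac{1}{2266}\right) = \left(-69\right) \frac{1}{9} - - \frac{8}{37389} = - \frac{23}{3} + \frac{8}{37389} = - \frac{95547}{12463}$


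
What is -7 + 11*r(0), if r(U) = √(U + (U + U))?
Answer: -7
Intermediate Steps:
r(U) = √3*√U (r(U) = √(U + 2*U) = √(3*U) = √3*√U)
-7 + 11*r(0) = -7 + 11*(√3*√0) = -7 + 11*(√3*0) = -7 + 11*0 = -7 + 0 = -7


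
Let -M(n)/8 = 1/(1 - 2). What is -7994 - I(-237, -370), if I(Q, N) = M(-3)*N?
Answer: -5034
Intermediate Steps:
M(n) = 8 (M(n) = -8/(1 - 2) = -8/(-1) = -8*(-1) = 8)
I(Q, N) = 8*N
-7994 - I(-237, -370) = -7994 - 8*(-370) = -7994 - 1*(-2960) = -7994 + 2960 = -5034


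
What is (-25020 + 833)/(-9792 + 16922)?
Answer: -24187/7130 ≈ -3.3923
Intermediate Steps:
(-25020 + 833)/(-9792 + 16922) = -24187/7130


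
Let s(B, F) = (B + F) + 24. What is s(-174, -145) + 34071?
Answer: 33776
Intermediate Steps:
s(B, F) = 24 + B + F
s(-174, -145) + 34071 = (24 - 174 - 145) + 34071 = -295 + 34071 = 33776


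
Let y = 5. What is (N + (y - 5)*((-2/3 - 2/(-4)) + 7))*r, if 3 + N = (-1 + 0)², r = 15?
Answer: -30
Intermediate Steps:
N = -2 (N = -3 + (-1 + 0)² = -3 + (-1)² = -3 + 1 = -2)
(N + (y - 5)*((-2/3 - 2/(-4)) + 7))*r = (-2 + (5 - 5)*((-2/3 - 2/(-4)) + 7))*15 = (-2 + 0*((-2*⅓ - 2*(-¼)) + 7))*15 = (-2 + 0*((-⅔ + ½) + 7))*15 = (-2 + 0*(-⅙ + 7))*15 = (-2 + 0*(41/6))*15 = (-2 + 0)*15 = -2*15 = -30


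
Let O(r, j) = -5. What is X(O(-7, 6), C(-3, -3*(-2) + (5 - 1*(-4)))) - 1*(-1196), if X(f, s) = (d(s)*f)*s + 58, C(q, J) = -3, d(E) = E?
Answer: 1209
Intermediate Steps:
X(f, s) = 58 + f*s² (X(f, s) = (s*f)*s + 58 = (f*s)*s + 58 = f*s² + 58 = 58 + f*s²)
X(O(-7, 6), C(-3, -3*(-2) + (5 - 1*(-4)))) - 1*(-1196) = (58 - 5*(-3)²) - 1*(-1196) = (58 - 5*9) + 1196 = (58 - 45) + 1196 = 13 + 1196 = 1209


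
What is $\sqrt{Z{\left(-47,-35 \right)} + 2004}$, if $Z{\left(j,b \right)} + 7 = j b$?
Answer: $\sqrt{3642} \approx 60.349$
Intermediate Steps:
$Z{\left(j,b \right)} = -7 + b j$ ($Z{\left(j,b \right)} = -7 + j b = -7 + b j$)
$\sqrt{Z{\left(-47,-35 \right)} + 2004} = \sqrt{\left(-7 - -1645\right) + 2004} = \sqrt{\left(-7 + 1645\right) + 2004} = \sqrt{1638 + 2004} = \sqrt{3642}$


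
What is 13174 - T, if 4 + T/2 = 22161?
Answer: -31140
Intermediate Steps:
T = 44314 (T = -8 + 2*22161 = -8 + 44322 = 44314)
13174 - T = 13174 - 1*44314 = 13174 - 44314 = -31140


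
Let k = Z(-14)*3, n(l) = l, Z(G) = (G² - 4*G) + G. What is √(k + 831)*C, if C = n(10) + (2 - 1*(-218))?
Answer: 230*√1545 ≈ 9040.5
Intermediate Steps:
Z(G) = G² - 3*G
k = 714 (k = -14*(-3 - 14)*3 = -14*(-17)*3 = 238*3 = 714)
C = 230 (C = 10 + (2 - 1*(-218)) = 10 + (2 + 218) = 10 + 220 = 230)
√(k + 831)*C = √(714 + 831)*230 = √1545*230 = 230*√1545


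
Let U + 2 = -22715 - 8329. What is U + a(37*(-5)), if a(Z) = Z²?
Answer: 3179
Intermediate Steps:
U = -31046 (U = -2 + (-22715 - 8329) = -2 - 31044 = -31046)
U + a(37*(-5)) = -31046 + (37*(-5))² = -31046 + (-185)² = -31046 + 34225 = 3179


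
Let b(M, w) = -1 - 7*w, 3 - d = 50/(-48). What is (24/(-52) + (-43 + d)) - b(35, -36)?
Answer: -90611/312 ≈ -290.42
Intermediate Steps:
d = 97/24 (d = 3 - 50/(-48) = 3 - 50*(-1)/48 = 3 - 1*(-25/24) = 3 + 25/24 = 97/24 ≈ 4.0417)
(24/(-52) + (-43 + d)) - b(35, -36) = (24/(-52) + (-43 + 97/24)) - (-1 - 7*(-36)) = (-1/52*24 - 935/24) - (-1 + 252) = (-6/13 - 935/24) - 1*251 = -12299/312 - 251 = -90611/312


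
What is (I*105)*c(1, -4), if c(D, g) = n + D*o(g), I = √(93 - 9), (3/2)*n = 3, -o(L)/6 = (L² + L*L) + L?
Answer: -34860*√21 ≈ -1.5975e+5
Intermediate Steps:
o(L) = -12*L² - 6*L (o(L) = -6*((L² + L*L) + L) = -6*((L² + L²) + L) = -6*(2*L² + L) = -6*(L + 2*L²) = -12*L² - 6*L)
n = 2 (n = (⅔)*3 = 2)
I = 2*√21 (I = √84 = 2*√21 ≈ 9.1651)
c(D, g) = 2 - 6*D*g*(1 + 2*g) (c(D, g) = 2 + D*(-6*g*(1 + 2*g)) = 2 - 6*D*g*(1 + 2*g))
(I*105)*c(1, -4) = ((2*√21)*105)*(2 - 6*1*(-4)*(1 + 2*(-4))) = (210*√21)*(2 - 6*1*(-4)*(1 - 8)) = (210*√21)*(2 - 6*1*(-4)*(-7)) = (210*√21)*(2 - 168) = (210*√21)*(-166) = -34860*√21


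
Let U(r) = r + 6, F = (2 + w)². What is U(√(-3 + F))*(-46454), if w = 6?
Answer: -278724 - 46454*√61 ≈ -6.4154e+5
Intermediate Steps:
F = 64 (F = (2 + 6)² = 8² = 64)
U(r) = 6 + r
U(√(-3 + F))*(-46454) = (6 + √(-3 + 64))*(-46454) = (6 + √61)*(-46454) = -278724 - 46454*√61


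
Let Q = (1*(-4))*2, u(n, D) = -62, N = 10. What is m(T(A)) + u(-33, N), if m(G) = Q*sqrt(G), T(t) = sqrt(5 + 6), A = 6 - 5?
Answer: -62 - 8*11**(1/4) ≈ -76.569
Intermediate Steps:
A = 1
Q = -8 (Q = -4*2 = -8)
T(t) = sqrt(11)
m(G) = -8*sqrt(G)
m(T(A)) + u(-33, N) = -8*11**(1/4) - 62 = -62 - 8*11**(1/4)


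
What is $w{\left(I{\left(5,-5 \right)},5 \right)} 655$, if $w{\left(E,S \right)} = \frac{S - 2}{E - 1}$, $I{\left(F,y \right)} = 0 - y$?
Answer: $\frac{1965}{4} \approx 491.25$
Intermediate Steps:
$I{\left(F,y \right)} = - y$
$w{\left(E,S \right)} = \frac{-2 + S}{-1 + E}$
$w{\left(I{\left(5,-5 \right)},5 \right)} 655 = \frac{-2 + 5}{-1 - -5} \cdot 655 = \frac{1}{-1 + 5} \cdot 3 \cdot 655 = \frac{1}{4} \cdot 3 \cdot 655 = \frac{3}{4} \cdot 655 = \frac{1965}{4}$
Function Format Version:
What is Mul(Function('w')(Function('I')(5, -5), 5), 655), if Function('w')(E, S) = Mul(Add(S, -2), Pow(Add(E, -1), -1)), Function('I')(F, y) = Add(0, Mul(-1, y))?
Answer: Rational(1965, 4) ≈ 491.25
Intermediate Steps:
Function('I')(F, y) = Mul(-1, y)
Function('w')(E, S) = Mul(Pow(Add(-1, E), -1), Add(-2, S)) (Function('w')(E, S) = Mul(Add(-2, S), Pow(Add(-1, E), -1)) = Mul(Pow(Add(-1, E), -1), Add(-2, S)))
Mul(Function('w')(Function('I')(5, -5), 5), 655) = Mul(Mul(Pow(Add(-1, Mul(-1, -5)), -1), Add(-2, 5)), 655) = Mul(Mul(Pow(Add(-1, 5), -1), 3), 655) = Mul(Mul(Pow(4, -1), 3), 655) = Mul(Mul(Rational(1, 4), 3), 655) = Mul(Rational(3, 4), 655) = Rational(1965, 4)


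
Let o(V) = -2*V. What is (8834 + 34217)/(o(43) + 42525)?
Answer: 43051/42439 ≈ 1.0144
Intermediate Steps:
(8834 + 34217)/(o(43) + 42525) = (8834 + 34217)/(-2*43 + 42525) = 43051/(-86 + 42525) = 43051/42439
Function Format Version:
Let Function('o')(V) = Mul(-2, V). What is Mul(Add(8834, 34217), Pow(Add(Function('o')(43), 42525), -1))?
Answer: Rational(43051, 42439) ≈ 1.0144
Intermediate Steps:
Mul(Add(8834, 34217), Pow(Add(Function('o')(43), 42525), -1)) = Mul(Add(8834, 34217), Pow(Add(Mul(-2, 43), 42525), -1)) = Mul(43051, Pow(Add(-86, 42525), -1)) = Mul(43051, Pow(42439, -1)) = Mul(43051, Rational(1, 42439)) = Rational(43051, 42439)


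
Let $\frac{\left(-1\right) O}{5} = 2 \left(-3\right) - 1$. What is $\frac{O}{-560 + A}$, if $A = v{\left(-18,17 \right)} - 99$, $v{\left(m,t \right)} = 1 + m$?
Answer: $- \frac{35}{676} \approx -0.051775$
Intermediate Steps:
$A = -116$ ($A = \left(1 - 18\right) - 99 = -17 - 99 = -116$)
$O = 35$ ($O = - 5 \left(2 \left(-3\right) - 1\right) = - 5 \left(-6 - 1\right) = \left(-5\right) \left(-7\right) = 35$)
$\frac{O}{-560 + A} = \frac{35}{-560 - 116} = \frac{35}{-676} = 35 \left(- \frac{1}{676}\right) = - \frac{35}{676}$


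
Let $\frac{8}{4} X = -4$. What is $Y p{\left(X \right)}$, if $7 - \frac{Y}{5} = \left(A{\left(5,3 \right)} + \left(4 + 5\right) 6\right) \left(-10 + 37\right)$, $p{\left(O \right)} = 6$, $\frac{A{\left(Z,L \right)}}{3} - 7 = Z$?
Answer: $-72690$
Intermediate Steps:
$X = -2$ ($X = \frac{1}{2} \left(-4\right) = -2$)
$A{\left(Z,L \right)} = 21 + 3 Z$
$Y = -12115$ ($Y = 35 - 5 \left(\left(21 + 3 \cdot 5\right) + \left(4 + 5\right) 6\right) \left(-10 + 37\right) = 35 - 5 \left(\left(21 + 15\right) + 9 \cdot 6\right) 27 = 35 - 5 \left(36 + 54\right) 27 = 35 - 5 \cdot 90 \cdot 27 = 35 - 12150 = -12115$)
$Y p{\left(X \right)} = \left(-12115\right) 6 = -72690$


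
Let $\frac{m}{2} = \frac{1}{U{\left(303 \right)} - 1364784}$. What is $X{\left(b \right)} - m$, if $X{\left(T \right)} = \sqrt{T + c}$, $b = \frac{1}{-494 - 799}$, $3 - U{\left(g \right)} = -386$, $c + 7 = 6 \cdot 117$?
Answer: $\frac{2}{1364395} + \frac{\sqrt{1161933762}}{1293} \approx 26.363$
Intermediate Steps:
$c = 695$ ($c = -7 + 6 \cdot 117 = -7 + 702 = 695$)
$U{\left(g \right)} = 389$ ($U{\left(g \right)} = 3 - -386 = 3 + 386 = 389$)
$b = - \frac{1}{1293}$ ($b = \frac{1}{-1293} = - \frac{1}{1293} \approx -0.0007734$)
$X{\left(T \right)} = \sqrt{695 + T}$ ($X{\left(T \right)} = \sqrt{T + 695} = \sqrt{695 + T}$)
$m = - \frac{2}{1364395}$ ($m = \frac{2}{389 - 1364784} = \frac{2}{-1364395} = 2 \left(- \frac{1}{1364395}\right) = - \frac{2}{1364395} \approx -1.4659 \cdot 10^{-6}$)
$X{\left(b \right)} - m = \sqrt{695 - \frac{1}{1293}} - - \frac{2}{1364395} = \sqrt{\frac{898634}{1293}} + \frac{2}{1364395} = \frac{\sqrt{1161933762}}{1293} + \frac{2}{1364395} = \frac{2}{1364395} + \frac{\sqrt{1161933762}}{1293}$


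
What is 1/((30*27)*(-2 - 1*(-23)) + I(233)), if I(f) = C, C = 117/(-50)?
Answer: 50/850383 ≈ 5.8797e-5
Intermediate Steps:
C = -117/50 (C = 117*(-1/50) = -117/50 ≈ -2.3400)
I(f) = -117/50
1/((30*27)*(-2 - 1*(-23)) + I(233)) = 1/((30*27)*(-2 - 1*(-23)) - 117/50) = 1/(810*(-2 + 23) - 117/50) = 1/(810*21 - 117/50) = 1/(17010 - 117/50) = 1/(850383/50) = 50/850383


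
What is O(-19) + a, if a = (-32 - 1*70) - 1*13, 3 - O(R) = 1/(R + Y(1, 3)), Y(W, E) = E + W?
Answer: -1679/15 ≈ -111.93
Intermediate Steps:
O(R) = 3 - 1/(4 + R) (O(R) = 3 - 1/(R + (3 + 1)) = 3 - 1/(R + 4) = 3 - 1/(4 + R))
a = -115 (a = (-32 - 70) - 13 = -102 - 13 = -115)
O(-19) + a = (11 + 3*(-19))/(4 - 19) - 115 = (11 - 57)/(-15) - 115 = -1/15*(-46) - 115 = 46/15 - 115 = -1679/15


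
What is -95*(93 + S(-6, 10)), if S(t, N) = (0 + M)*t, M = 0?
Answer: -8835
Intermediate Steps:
S(t, N) = 0 (S(t, N) = (0 + 0)*t = 0*t = 0)
-95*(93 + S(-6, 10)) = -95*(93 + 0) = -95*93 = -8835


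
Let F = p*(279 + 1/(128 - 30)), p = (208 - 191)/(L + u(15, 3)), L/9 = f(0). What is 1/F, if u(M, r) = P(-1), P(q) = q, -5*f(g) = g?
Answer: -98/464831 ≈ -0.00021083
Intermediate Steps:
f(g) = -g/5
u(M, r) = -1
L = 0 (L = 9*(-1/5*0) = 9*0 = 0)
p = -17 (p = (208 - 191)/(0 - 1) = 17/(-1) = 17*(-1) = -17)
F = -464831/98 (F = -17*(279 + 1/(128 - 30)) = -17*(279 + 1/98) = -17*27343/98 = -464831/98 ≈ -4743.2)
1/F = 1/(-464831/98) = -98/464831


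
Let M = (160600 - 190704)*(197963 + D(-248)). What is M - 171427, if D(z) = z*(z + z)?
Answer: -9662682411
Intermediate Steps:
D(z) = 2*z**2 (D(z) = z*(2*z) = 2*z**2)
M = -9662510984 (M = (160600 - 190704)*(197963 + 2*(-248)**2) = -30104*(197963 + 2*61504) = -30104*(197963 + 123008) = -30104*320971 = -9662510984)
M - 171427 = -9662510984 - 171427 = -9662682411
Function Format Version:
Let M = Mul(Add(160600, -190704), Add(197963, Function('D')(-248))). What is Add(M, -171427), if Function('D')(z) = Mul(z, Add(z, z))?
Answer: -9662682411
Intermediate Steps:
Function('D')(z) = Mul(2, Pow(z, 2)) (Function('D')(z) = Mul(z, Mul(2, z)) = Mul(2, Pow(z, 2)))
M = -9662510984 (M = Mul(Add(160600, -190704), Add(197963, Mul(2, Pow(-248, 2)))) = Mul(-30104, Add(197963, Mul(2, 61504))) = Mul(-30104, Add(197963, 123008)) = Mul(-30104, 320971) = -9662510984)
Add(M, -171427) = Add(-9662510984, -171427) = -9662682411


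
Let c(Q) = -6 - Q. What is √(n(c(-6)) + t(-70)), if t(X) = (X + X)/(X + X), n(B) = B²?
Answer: 1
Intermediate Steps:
t(X) = 1 (t(X) = (2*X)/((2*X)) = (2*X)*(1/(2*X)) = 1)
√(n(c(-6)) + t(-70)) = √((-6 - 1*(-6))² + 1) = √((-6 + 6)² + 1) = √(0² + 1) = √(0 + 1) = √1 = 1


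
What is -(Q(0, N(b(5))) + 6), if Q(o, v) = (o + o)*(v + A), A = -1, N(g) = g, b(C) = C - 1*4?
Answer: -6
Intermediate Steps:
b(C) = -4 + C (b(C) = C - 4 = -4 + C)
Q(o, v) = 2*o*(-1 + v) (Q(o, v) = (o + o)*(v - 1) = (2*o)*(-1 + v) = 2*o*(-1 + v))
-(Q(0, N(b(5))) + 6) = -(2*0*(-1 + (-4 + 5)) + 6) = -(2*0*(-1 + 1) + 6) = -(2*0*0 + 6) = -(0 + 6) = -1*6 = -6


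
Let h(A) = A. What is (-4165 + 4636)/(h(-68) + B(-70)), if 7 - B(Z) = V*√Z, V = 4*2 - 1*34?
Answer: -28731/51041 - 12246*I*√70/51041 ≈ -0.5629 - 2.0074*I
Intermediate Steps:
V = -26 (V = 8 - 34 = -26)
B(Z) = 7 + 26*√Z (B(Z) = 7 - (-26)*√Z = 7 + 26*√Z)
(-4165 + 4636)/(h(-68) + B(-70)) = (-4165 + 4636)/(-68 + (7 + 26*√(-70))) = 471/(-68 + (7 + 26*(I*√70))) = 471/(-68 + (7 + 26*I*√70)) = 471/(-61 + 26*I*√70)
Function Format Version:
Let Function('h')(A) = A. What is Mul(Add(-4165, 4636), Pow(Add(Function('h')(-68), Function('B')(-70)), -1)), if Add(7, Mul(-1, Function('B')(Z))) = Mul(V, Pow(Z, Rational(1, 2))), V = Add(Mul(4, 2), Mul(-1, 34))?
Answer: Add(Rational(-28731, 51041), Mul(Rational(-12246, 51041), I, Pow(70, Rational(1, 2)))) ≈ Add(-0.56290, Mul(-2.0074, I))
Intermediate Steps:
V = -26 (V = Add(8, -34) = -26)
Function('B')(Z) = Add(7, Mul(26, Pow(Z, Rational(1, 2)))) (Function('B')(Z) = Add(7, Mul(-1, Mul(-26, Pow(Z, Rational(1, 2))))) = Add(7, Mul(26, Pow(Z, Rational(1, 2)))))
Mul(Add(-4165, 4636), Pow(Add(Function('h')(-68), Function('B')(-70)), -1)) = Mul(Add(-4165, 4636), Pow(Add(-68, Add(7, Mul(26, Pow(-70, Rational(1, 2))))), -1)) = Mul(471, Pow(Add(-68, Add(7, Mul(26, Mul(I, Pow(70, Rational(1, 2)))))), -1)) = Mul(471, Pow(Add(-68, Add(7, Mul(26, I, Pow(70, Rational(1, 2))))), -1)) = Mul(471, Pow(Add(-61, Mul(26, I, Pow(70, Rational(1, 2)))), -1))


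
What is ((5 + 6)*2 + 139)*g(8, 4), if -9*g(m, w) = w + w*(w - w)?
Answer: -644/9 ≈ -71.556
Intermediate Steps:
g(m, w) = -w/9 (g(m, w) = -(w + w*(w - w))/9 = -(w + w*0)/9 = -(w + 0)/9 = -w/9)
((5 + 6)*2 + 139)*g(8, 4) = ((5 + 6)*2 + 139)*(-⅑*4) = (11*2 + 139)*(-4/9) = (22 + 139)*(-4/9) = 161*(-4/9) = -644/9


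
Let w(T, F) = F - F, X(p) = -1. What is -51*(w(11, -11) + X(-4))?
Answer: 51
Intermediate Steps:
w(T, F) = 0
-51*(w(11, -11) + X(-4)) = -51*(0 - 1) = -51*(-1) = 51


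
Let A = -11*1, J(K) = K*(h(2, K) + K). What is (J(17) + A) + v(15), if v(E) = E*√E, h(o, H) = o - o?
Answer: 278 + 15*√15 ≈ 336.09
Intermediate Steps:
h(o, H) = 0
v(E) = E^(3/2)
J(K) = K² (J(K) = K*(0 + K) = K*K = K²)
A = -11
(J(17) + A) + v(15) = (17² - 11) + 15^(3/2) = (289 - 11) + 15*√15 = 278 + 15*√15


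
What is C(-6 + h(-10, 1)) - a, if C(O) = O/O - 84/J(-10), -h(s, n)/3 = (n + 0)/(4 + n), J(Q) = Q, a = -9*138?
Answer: 6257/5 ≈ 1251.4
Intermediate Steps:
a = -1242
h(s, n) = -3*n/(4 + n) (h(s, n) = -3*(n + 0)/(4 + n) = -3*n/(4 + n))
C(O) = 47/5 (C(O) = O/O - 84/(-10) = 1 - 84*(-1/10) = 1 + 42/5 = 47/5)
C(-6 + h(-10, 1)) - a = 47/5 - 1*(-1242) = 47/5 + 1242 = 6257/5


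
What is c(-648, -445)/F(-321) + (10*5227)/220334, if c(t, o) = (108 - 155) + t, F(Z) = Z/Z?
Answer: -76539930/110167 ≈ -694.76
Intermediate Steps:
F(Z) = 1
c(t, o) = -47 + t
c(-648, -445)/F(-321) + (10*5227)/220334 = (-47 - 648)/1 + (10*5227)/220334 = -695*1 + 52270*(1/220334) = -695 + 26135/110167 = -76539930/110167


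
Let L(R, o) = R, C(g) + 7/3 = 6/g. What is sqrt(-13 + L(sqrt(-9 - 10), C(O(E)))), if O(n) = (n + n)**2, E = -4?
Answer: sqrt(-13 + I*sqrt(19)) ≈ 0.59637 + 3.6545*I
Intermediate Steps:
O(n) = 4*n**2 (O(n) = (2*n)**2 = 4*n**2)
C(g) = -7/3 + 6/g
sqrt(-13 + L(sqrt(-9 - 10), C(O(E)))) = sqrt(-13 + sqrt(-9 - 10)) = sqrt(-13 + sqrt(-19)) = sqrt(-13 + I*sqrt(19))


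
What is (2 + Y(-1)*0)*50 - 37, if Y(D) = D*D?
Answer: 63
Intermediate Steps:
Y(D) = D²
(2 + Y(-1)*0)*50 - 37 = (2 + (-1)²*0)*50 - 37 = (2 + 1*0)*50 - 37 = (2 + 0)*50 - 37 = 2*50 - 37 = 100 - 37 = 63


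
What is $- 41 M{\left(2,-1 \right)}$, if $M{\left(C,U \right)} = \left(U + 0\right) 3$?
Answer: $123$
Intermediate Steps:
$M{\left(C,U \right)} = 3 U$ ($M{\left(C,U \right)} = U 3 = 3 U$)
$- 41 M{\left(2,-1 \right)} = - 41 \cdot 3 \left(-1\right) = \left(-41\right) \left(-3\right) = 123$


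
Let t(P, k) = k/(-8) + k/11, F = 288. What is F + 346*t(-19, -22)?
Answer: 1095/2 ≈ 547.50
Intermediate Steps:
t(P, k) = -3*k/88 (t(P, k) = k*(-⅛) + k*(1/11) = -k/8 + k/11 = -3*k/88)
F + 346*t(-19, -22) = 288 + 346*(-3/88*(-22)) = 288 + 346*(¾) = 288 + 519/2 = 1095/2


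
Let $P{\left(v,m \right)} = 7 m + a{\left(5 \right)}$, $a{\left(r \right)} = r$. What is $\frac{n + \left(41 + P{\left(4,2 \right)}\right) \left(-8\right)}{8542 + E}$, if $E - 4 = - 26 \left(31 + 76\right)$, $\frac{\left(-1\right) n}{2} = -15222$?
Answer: $\frac{681}{131} \approx 5.1985$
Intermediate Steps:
$n = 30444$ ($n = \left(-2\right) \left(-15222\right) = 30444$)
$P{\left(v,m \right)} = 5 + 7 m$ ($P{\left(v,m \right)} = 7 m + 5 = 5 + 7 m$)
$E = -2778$ ($E = 4 - 26 \left(31 + 76\right) = 4 - 2782 = -2778$)
$\frac{n + \left(41 + P{\left(4,2 \right)}\right) \left(-8\right)}{8542 + E} = \frac{30444 + \left(41 + \left(5 + 7 \cdot 2\right)\right) \left(-8\right)}{8542 - 2778} = \frac{30444 + \left(41 + \left(5 + 14\right)\right) \left(-8\right)}{5764} = \left(30444 + \left(41 + 19\right) \left(-8\right)\right) \frac{1}{5764} = \left(30444 + 60 \left(-8\right)\right) \frac{1}{5764} = \left(30444 - 480\right) \frac{1}{5764} = 29964 \cdot \frac{1}{5764} = \frac{681}{131}$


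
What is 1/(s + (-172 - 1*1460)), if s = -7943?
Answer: -1/9575 ≈ -0.00010444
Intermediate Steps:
1/(s + (-172 - 1*1460)) = 1/(-7943 + (-172 - 1*1460)) = 1/(-7943 + (-172 - 1460)) = 1/(-7943 - 1632) = 1/(-9575) = -1/9575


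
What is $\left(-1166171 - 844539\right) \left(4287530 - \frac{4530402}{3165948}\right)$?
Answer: $- \frac{758154542409166305}{87943} \approx -8.621 \cdot 10^{12}$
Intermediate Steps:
$\left(-1166171 - 844539\right) \left(4287530 - \frac{4530402}{3165948}\right) = - 2010710 \left(4287530 - \frac{251689}{175886}\right) = \left(-2010710\right) \frac{754116249891}{175886} = - \frac{758154542409166305}{87943}$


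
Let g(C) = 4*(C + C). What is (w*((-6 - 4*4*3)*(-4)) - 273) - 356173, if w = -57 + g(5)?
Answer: -360118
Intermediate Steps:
g(C) = 8*C (g(C) = 4*(2*C) = 8*C)
w = -17 (w = -57 + 8*5 = -57 + 40 = -17)
(w*((-6 - 4*4*3)*(-4)) - 273) - 356173 = (-17*(-6 - 4*4*3)*(-4) - 273) - 356173 = (-17*(-6 - 16*3)*(-4) - 273) - 356173 = (-17*(-6 - 48)*(-4) - 273) - 356173 = (-(-918)*(-4) - 273) - 356173 = (-17*216 - 273) - 356173 = (-3672 - 273) - 356173 = -3945 - 356173 = -360118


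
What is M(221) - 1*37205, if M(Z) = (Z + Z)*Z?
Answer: 60477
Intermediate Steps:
M(Z) = 2*Z² (M(Z) = (2*Z)*Z = 2*Z²)
M(221) - 1*37205 = 2*221² - 1*37205 = 2*48841 - 37205 = 97682 - 37205 = 60477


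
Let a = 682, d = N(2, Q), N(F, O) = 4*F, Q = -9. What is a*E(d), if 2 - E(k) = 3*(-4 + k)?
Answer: -6820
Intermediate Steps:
d = 8 (d = 4*2 = 8)
E(k) = 14 - 3*k (E(k) = 2 - 3*(-4 + k) = 2 - (-12 + 3*k) = 2 + (12 - 3*k) = 14 - 3*k)
a*E(d) = 682*(14 - 3*8) = 682*(14 - 24) = 682*(-10) = -6820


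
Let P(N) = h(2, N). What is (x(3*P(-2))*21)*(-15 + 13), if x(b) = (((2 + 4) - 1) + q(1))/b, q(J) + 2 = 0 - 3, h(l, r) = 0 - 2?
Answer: 0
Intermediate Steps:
h(l, r) = -2
P(N) = -2
q(J) = -5 (q(J) = -2 + (0 - 3) = -2 - 3 = -5)
x(b) = 0 (x(b) = (((2 + 4) - 1) - 5)/b = ((6 - 1) - 5)/b = (5 - 5)/b = 0/b = 0)
(x(3*P(-2))*21)*(-15 + 13) = (0*21)*(-15 + 13) = 0*(-2) = 0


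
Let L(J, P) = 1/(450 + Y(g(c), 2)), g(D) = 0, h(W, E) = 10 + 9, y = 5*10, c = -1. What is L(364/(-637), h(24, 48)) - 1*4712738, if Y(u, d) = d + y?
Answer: -2365794475/502 ≈ -4.7127e+6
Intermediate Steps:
y = 50
h(W, E) = 19
Y(u, d) = 50 + d (Y(u, d) = d + 50 = 50 + d)
L(J, P) = 1/502 (L(J, P) = 1/(450 + (50 + 2)) = 1/(450 + 52) = 1/502)
L(364/(-637), h(24, 48)) - 1*4712738 = 1/502 - 1*4712738 = 1/502 - 4712738 = -2365794475/502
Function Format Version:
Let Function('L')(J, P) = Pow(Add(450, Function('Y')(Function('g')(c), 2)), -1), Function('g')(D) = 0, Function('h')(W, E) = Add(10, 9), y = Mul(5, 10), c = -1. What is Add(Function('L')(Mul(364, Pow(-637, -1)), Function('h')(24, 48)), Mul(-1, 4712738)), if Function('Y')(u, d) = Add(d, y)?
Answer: Rational(-2365794475, 502) ≈ -4.7127e+6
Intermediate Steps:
y = 50
Function('h')(W, E) = 19
Function('Y')(u, d) = Add(50, d) (Function('Y')(u, d) = Add(d, 50) = Add(50, d))
Function('L')(J, P) = Rational(1, 502) (Function('L')(J, P) = Pow(Add(450, Add(50, 2)), -1) = Pow(Add(450, 52), -1) = Pow(502, -1) = Rational(1, 502))
Add(Function('L')(Mul(364, Pow(-637, -1)), Function('h')(24, 48)), Mul(-1, 4712738)) = Add(Rational(1, 502), Mul(-1, 4712738)) = Add(Rational(1, 502), -4712738) = Rational(-2365794475, 502)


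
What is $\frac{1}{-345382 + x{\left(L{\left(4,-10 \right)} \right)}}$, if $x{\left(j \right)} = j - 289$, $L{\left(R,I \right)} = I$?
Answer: $- \frac{1}{345681} \approx -2.8928 \cdot 10^{-6}$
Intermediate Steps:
$x{\left(j \right)} = -289 + j$ ($x{\left(j \right)} = j - 289 = -289 + j$)
$\frac{1}{-345382 + x{\left(L{\left(4,-10 \right)} \right)}} = \frac{1}{-345382 - 299} = \frac{1}{-345681} = - \frac{1}{345681}$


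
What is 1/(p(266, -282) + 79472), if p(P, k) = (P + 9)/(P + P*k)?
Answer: 74746/5940213837 ≈ 1.2583e-5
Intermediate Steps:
p(P, k) = (9 + P)/(P + P*k)
1/(p(266, -282) + 79472) = 1/((9 + 266)/(266*(1 - 282)) + 79472) = 1/((1/266)*275/(-281) + 79472) = 1/((1/266)*(-1/281)*275 + 79472) = 1/(-275/74746 + 79472) = 1/(5940213837/74746) = 74746/5940213837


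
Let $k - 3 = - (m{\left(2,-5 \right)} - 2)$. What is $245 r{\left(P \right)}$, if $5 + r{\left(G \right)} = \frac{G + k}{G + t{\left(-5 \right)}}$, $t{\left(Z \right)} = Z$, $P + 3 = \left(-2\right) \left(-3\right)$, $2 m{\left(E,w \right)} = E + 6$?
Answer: $-1715$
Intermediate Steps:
$m{\left(E,w \right)} = 3 + \frac{E}{2}$ ($m{\left(E,w \right)} = \frac{E + 6}{2} = \frac{6 + E}{2} = 3 + \frac{E}{2}$)
$P = 3$ ($P = -3 - -6 = -3 + 6 = 3$)
$k = 1$ ($k = 3 - \left(\left(3 + \frac{1}{2} \cdot 2\right) - 2\right) = 3 - \left(\left(3 + 1\right) - 2\right) = 3 - \left(4 - 2\right) = 3 - 2 = 1$)
$r{\left(G \right)} = -5 + \frac{1 + G}{-5 + G}$ ($r{\left(G \right)} = -5 + \frac{G + 1}{G - 5} = -5 + \frac{1 + G}{-5 + G}$)
$245 r{\left(P \right)} = 245 \frac{2 \left(13 - 6\right)}{-5 + 3} = 245 \frac{2 \left(13 - 6\right)}{-2} = 245 \cdot 2 \left(- \frac{1}{2}\right) 7 = 245 \left(-7\right) = -1715$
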